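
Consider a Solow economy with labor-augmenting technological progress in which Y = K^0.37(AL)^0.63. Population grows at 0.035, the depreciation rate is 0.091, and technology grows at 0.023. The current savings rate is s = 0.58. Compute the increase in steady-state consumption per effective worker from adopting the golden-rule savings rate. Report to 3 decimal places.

Δc ≈ 0.142

The effective depreciation rate is n + g + δ = 0.035 + 0.023 + 0.091 = 0.149.
Current steady state (s = 0.58): k* = (0.58/0.149)^(1/0.63) ≈ 8.6475, y* = 8.6475^0.37 ≈ 2.2215, c* = (1−0.58)·2.2215 ≈ 0.9330.
At the golden rule the marginal product of capital equals n+g+δ: 0.37·k^(0.37−1) = 0.149. Solving, k_gold = (0.37/0.149)^(1/0.63) ≈ 4.2365.
y_gold = 4.2365^0.37 ≈ 1.7061, c_gold = y_gold − 0.149·k_gold ≈ 1.0748.
Gain: Δc = 1.0748 − 0.9330 ≈ 0.1418.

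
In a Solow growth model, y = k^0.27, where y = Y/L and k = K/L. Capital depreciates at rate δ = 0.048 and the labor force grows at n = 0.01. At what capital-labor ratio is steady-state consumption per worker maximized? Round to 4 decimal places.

The effective depreciation rate is n + δ = 0.01 + 0.048 = 0.058.
Maximizing c = f(k) − (n+δ)·k gives f'(k) = n+δ, i.e. 0.27·k^(0.27−1) = 0.058, so k_gold = (0.27/0.058)^(1/0.73) ≈ 8.2221.

k_gold ≈ 8.2221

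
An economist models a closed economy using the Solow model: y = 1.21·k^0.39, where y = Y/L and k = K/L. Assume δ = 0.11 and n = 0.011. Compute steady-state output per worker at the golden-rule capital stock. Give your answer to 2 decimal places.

y_gold ≈ 2.89

The effective depreciation rate is n + δ = 0.011 + 0.11 = 0.121.
Maximizing c = f(k) − (n+δ)·k gives f'(k) = n+δ, i.e. 0.39·1.21·k^(0.39−1) = 0.121, so k_gold = (0.39·1.21/0.121)^(1/0.61) ≈ 9.3102.
Output: y_gold = 1.21·k_gold^0.39 = 1.21·9.3102^0.39 ≈ 2.8885.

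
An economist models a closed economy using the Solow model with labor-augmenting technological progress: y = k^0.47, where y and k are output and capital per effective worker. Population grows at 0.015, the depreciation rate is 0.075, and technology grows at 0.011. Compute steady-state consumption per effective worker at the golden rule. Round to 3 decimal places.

c_gold ≈ 2.072

Break-even investment rate: n + g + δ = 0.015 + 0.011 + 0.075 = 0.101.
Maximizing c = f(k) − (n+g+δ)·k gives f'(k) = n+g+δ, i.e. 0.47·k^(0.47−1) = 0.101, so k_gold = (0.47/0.101)^(1/0.53) ≈ 18.1951.
y_gold = 18.1951^0.47 ≈ 3.9100.
c_gold = y_gold − (n+g+δ)·k_gold = 3.9100 − 0.101·18.1951 ≈ 2.0723.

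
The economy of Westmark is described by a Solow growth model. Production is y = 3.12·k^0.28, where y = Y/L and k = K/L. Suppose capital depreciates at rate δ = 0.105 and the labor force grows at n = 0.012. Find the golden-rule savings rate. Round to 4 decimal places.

Capital per worker breaks even when investment replaces (n + δ)·k; here n + δ = 0.117.
At the golden rule MPK = n+δ, and in any Cobb-Douglas steady state s = (n+δ)·k/y = MPK·k/y = capital's share 0.28.

s_gold = 0.2800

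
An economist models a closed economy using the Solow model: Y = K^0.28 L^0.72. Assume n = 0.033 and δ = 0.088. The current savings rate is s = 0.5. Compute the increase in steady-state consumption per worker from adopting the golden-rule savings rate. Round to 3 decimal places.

Δc ≈ 0.130

n + δ = 0.033 + 0.088 = 0.121.
Current steady state (s = 0.5): k* = (0.5/0.121)^(1/0.72) ≈ 7.1748, y* = 7.1748^0.28 ≈ 1.7363, c* = (1−0.5)·1.7363 ≈ 0.8682.
At the golden rule the marginal product of capital equals n+δ: 0.28·k^(0.28−1) = 0.121. Solving, k_gold = (0.28/0.121)^(1/0.72) ≈ 3.2068.
y_gold = 3.2068^0.28 ≈ 1.3858, c_gold = y_gold − 0.121·k_gold ≈ 0.9978.
Gain: Δc = 0.9978 − 0.8682 ≈ 0.1296.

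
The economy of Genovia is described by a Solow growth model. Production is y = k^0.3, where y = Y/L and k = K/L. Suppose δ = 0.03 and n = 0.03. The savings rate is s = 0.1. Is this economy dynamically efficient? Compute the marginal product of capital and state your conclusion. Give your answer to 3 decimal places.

Break-even investment rate: n + δ = 0.03 + 0.03 = 0.06.
Steady-state k*: s·k^0.3 = 0.06·k gives k* = (0.1/0.06)^(1/0.7) ≈ 2.0746.
MPK = 0.3·2.0746^(-0.7) ≈ 0.1800.
MPK > n+δ = 0.06, so the economy is dynamically efficient (under-saving).

dynamically efficient; MPK ≈ 0.180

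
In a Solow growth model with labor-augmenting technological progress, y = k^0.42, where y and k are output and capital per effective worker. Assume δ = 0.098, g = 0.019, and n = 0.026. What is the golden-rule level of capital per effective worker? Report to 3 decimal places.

The effective depreciation rate is n + g + δ = 0.026 + 0.019 + 0.098 = 0.143.
Maximizing c = f(k) − (n+g+δ)·k gives f'(k) = n+g+δ, i.e. 0.42·k^(0.42−1) = 0.143, so k_gold = (0.42/0.143)^(1/0.58) ≈ 6.4084.

k_gold ≈ 6.408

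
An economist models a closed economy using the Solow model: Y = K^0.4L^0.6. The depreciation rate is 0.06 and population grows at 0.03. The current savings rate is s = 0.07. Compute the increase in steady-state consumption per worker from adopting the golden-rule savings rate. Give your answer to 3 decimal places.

Δc ≈ 0.835

n + δ = 0.03 + 0.06 = 0.09.
Current steady state (s = 0.07): k* = (0.07/0.09)^(1/0.6) ≈ 0.6578, y* = 0.6578^0.4 ≈ 0.8457, c* = (1−0.07)·0.8457 ≈ 0.7865.
At the golden rule the marginal product of capital equals n+δ: 0.4·k^(0.4−1) = 0.09. Solving, k_gold = (0.4/0.09)^(1/0.6) ≈ 12.0142.
y_gold = 12.0142^0.4 ≈ 2.7032, c_gold = y_gold − 0.09·k_gold ≈ 1.6219.
Gain: Δc = 1.6219 − 0.7865 ≈ 0.8354.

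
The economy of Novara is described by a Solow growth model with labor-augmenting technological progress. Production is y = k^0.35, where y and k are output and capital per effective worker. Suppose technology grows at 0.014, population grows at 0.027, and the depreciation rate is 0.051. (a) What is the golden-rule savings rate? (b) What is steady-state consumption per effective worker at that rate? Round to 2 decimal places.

n + g + δ = 0.027 + 0.014 + 0.051 = 0.092.
For Cobb-Douglas, s_gold equals capital's share: s_gold = 0.35.
Golden rule sets MPK = n+g+δ: 0.35·k^(0.35−1) = 0.092, so k_gold = (0.35/0.092)^(1/0.65) ≈ 7.8116.
y_gold = 7.8116^0.35 ≈ 2.0533; c_gold = (1−0.35)·y_gold ≈ 1.3347.

(a) s_gold = 0.35; (b) c_gold ≈ 1.33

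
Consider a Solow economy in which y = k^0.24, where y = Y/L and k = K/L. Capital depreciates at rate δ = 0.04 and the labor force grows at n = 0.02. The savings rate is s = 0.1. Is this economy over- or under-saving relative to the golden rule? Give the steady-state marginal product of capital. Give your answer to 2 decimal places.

Capital per worker breaks even when investment replaces (n + δ)·k; here n + δ = 0.06.
Steady-state k*: s·k^0.24 = 0.06·k gives k* = (0.1/0.06)^(1/0.76) ≈ 1.9584.
MPK = 0.24·1.9584^(-0.76) ≈ 0.1440.
MPK > n+δ = 0.06, so the economy is dynamically efficient (under-saving).

under-saving; MPK ≈ 0.14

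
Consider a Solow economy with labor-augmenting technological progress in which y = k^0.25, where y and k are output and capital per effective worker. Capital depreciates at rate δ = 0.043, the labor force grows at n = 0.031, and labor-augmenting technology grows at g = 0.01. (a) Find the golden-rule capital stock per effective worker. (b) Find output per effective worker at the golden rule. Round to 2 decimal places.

The effective depreciation rate is n + g + δ = 0.031 + 0.01 + 0.043 = 0.084.
Setting f'(k) = n+g+δ gives 0.25·k^(0.25−1) = 0.084, hence k_gold = (0.25/0.084)^(1/0.75) ≈ 4.2810.
y_gold = 4.2810^0.25 ≈ 1.4384.

(a) k_gold ≈ 4.28; (b) y_gold ≈ 1.44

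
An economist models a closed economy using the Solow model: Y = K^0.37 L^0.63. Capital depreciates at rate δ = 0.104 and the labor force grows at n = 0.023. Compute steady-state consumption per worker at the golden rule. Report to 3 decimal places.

Capital per worker breaks even when investment replaces (n + δ)·k; here n + δ = 0.127.
At the golden rule the marginal product of capital equals n+δ: 0.37·k^(0.37−1) = 0.127. Solving, k_gold = (0.37/0.127)^(1/0.63) ≈ 5.4593.
y_gold = 5.4593^0.37 ≈ 1.8739.
c_gold = y_gold − (n+δ)·k_gold = 1.8739 − 0.127·5.4593 ≈ 1.1805.

c_gold ≈ 1.181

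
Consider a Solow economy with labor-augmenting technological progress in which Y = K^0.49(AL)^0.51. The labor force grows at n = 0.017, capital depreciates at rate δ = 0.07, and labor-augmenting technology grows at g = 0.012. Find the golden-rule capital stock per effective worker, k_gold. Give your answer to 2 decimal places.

k_gold ≈ 23.01

The effective depreciation rate is n + g + δ = 0.017 + 0.012 + 0.07 = 0.099.
Maximizing c = f(k) − (n+g+δ)·k gives f'(k) = n+g+δ, i.e. 0.49·k^(0.49−1) = 0.099, so k_gold = (0.49/0.099)^(1/0.51) ≈ 23.0083.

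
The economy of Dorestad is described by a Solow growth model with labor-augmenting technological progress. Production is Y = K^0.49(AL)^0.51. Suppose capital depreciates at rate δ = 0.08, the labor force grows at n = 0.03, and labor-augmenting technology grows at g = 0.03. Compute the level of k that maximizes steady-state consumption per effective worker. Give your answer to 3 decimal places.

The effective depreciation rate is n + g + δ = 0.03 + 0.03 + 0.08 = 0.14.
At the golden rule the marginal product of capital equals n+g+δ: 0.49·k^(0.49−1) = 0.14. Solving, k_gold = (0.49/0.14)^(1/0.51) ≈ 11.6627.

k_gold ≈ 11.663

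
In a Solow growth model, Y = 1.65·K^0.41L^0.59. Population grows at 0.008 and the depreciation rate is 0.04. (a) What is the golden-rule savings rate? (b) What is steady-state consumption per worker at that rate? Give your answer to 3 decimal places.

Capital per worker breaks even when investment replaces (n + δ)·k; here n + δ = 0.048.
For Cobb-Douglas, s_gold equals capital's share: s_gold = 0.41.
Golden rule sets MPK = n+δ: 0.41·1.65·k^(0.41−1) = 0.048, so k_gold = (0.41·1.65/0.048)^(1/0.59) ≈ 88.6141.
y_gold = 1.65·88.6141^0.41 ≈ 10.3743; c_gold = (1−0.41)·y_gold ≈ 6.1209.

(a) s_gold = 0.410; (b) c_gold ≈ 6.121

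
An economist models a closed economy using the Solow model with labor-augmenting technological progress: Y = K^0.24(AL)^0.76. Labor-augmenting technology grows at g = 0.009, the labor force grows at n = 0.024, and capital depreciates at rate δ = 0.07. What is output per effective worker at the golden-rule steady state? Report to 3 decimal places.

y_gold ≈ 1.306

The effective depreciation rate is n + g + δ = 0.024 + 0.009 + 0.07 = 0.103.
Setting f'(k) = n+g+δ gives 0.24·k^(0.24−1) = 0.103, hence k_gold = (0.24/0.103)^(1/0.76) ≈ 3.0436.
Output: y_gold = k_gold^0.24 = 3.0436^0.24 ≈ 1.3062.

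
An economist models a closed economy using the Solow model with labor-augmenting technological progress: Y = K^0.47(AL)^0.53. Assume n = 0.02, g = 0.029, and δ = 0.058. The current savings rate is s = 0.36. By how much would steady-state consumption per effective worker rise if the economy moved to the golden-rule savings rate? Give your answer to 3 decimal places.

Break-even investment rate: n + g + δ = 0.02 + 0.029 + 0.058 = 0.107.
Current steady state (s = 0.36): k* = (0.36/0.107)^(1/0.53) ≈ 9.8670, y* = 9.8670^0.47 ≈ 2.9327, c* = (1−0.36)·2.9327 ≈ 1.8769.
Setting f'(k) = n+g+δ gives 0.47·k^(0.47−1) = 0.107, hence k_gold = (0.47/0.107)^(1/0.53) ≈ 16.3180.
y_gold = 16.3180^0.47 ≈ 3.7150, c_gold = y_gold − 0.107·k_gold ≈ 1.9689.
Gain: Δc = 1.9689 − 1.8769 ≈ 0.0920.

Δc ≈ 0.092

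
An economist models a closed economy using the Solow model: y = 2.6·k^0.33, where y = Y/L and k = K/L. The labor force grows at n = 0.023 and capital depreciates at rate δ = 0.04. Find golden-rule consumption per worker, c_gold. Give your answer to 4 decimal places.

c_gold ≈ 6.3046

n + δ = 0.023 + 0.04 = 0.063.
Maximizing c = f(k) − (n+δ)·k gives f'(k) = n+δ, i.e. 0.33·2.6·k^(0.33−1) = 0.063, so k_gold = (0.33·2.6/0.063)^(1/0.67) ≈ 49.2897.
y_gold = 2.6·49.2897^0.33 ≈ 9.4099.
c_gold = y_gold − (n+δ)·k_gold = 9.4099 − 0.063·49.2897 ≈ 6.3046.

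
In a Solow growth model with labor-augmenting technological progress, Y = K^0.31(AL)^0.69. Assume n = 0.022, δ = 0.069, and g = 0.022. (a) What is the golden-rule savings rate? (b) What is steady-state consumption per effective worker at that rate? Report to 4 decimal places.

(a) s_gold = 0.3100; (b) c_gold ≈ 1.0858

Break-even investment rate: n + g + δ = 0.022 + 0.022 + 0.069 = 0.113.
For Cobb-Douglas, s_gold equals capital's share: s_gold = 0.31.
Golden rule sets MPK = n+g+δ: 0.31·k^(0.31−1) = 0.113, so k_gold = (0.31/0.113)^(1/0.69) ≈ 4.3171.
y_gold = 4.3171^0.31 ≈ 1.5737; c_gold = (1−0.31)·y_gold ≈ 1.0858.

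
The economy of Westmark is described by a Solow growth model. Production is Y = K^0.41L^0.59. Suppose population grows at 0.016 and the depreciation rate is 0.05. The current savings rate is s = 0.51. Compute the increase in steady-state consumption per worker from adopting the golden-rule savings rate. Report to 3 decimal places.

Capital per worker breaks even when investment replaces (n + δ)·k; here n + δ = 0.066.
Current steady state (s = 0.51): k* = (0.51/0.066)^(1/0.59) ≈ 31.9985, y* = 31.9985^0.41 ≈ 4.1410, c* = (1−0.51)·4.1410 ≈ 2.0291.
Setting f'(k) = n+δ gives 0.41·k^(0.41−1) = 0.066, hence k_gold = (0.41/0.066)^(1/0.59) ≈ 22.1042.
y_gold = 22.1042^0.41 ≈ 3.5582, c_gold = y_gold − 0.066·k_gold ≈ 2.0994.
Gain: Δc = 2.0994 − 2.0291 ≈ 0.0703.

Δc ≈ 0.070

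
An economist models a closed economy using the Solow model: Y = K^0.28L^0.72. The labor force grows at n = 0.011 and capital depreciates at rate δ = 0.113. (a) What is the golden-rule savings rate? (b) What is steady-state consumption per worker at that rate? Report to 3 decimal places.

(a) s_gold = 0.280; (b) c_gold ≈ 0.988

The effective depreciation rate is n + δ = 0.011 + 0.113 = 0.124.
For Cobb-Douglas, s_gold equals capital's share: s_gold = 0.28.
At the golden rule the marginal product of capital equals n+δ: 0.28·k^(0.28−1) = 0.124. Solving, k_gold = (0.28/0.124)^(1/0.72) ≈ 3.0996.
y_gold = 3.0996^0.28 ≈ 1.3727; c_gold = (1−0.28)·y_gold ≈ 0.9883.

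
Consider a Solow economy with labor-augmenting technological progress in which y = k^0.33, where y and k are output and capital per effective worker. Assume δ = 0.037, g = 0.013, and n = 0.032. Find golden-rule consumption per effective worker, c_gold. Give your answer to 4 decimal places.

Capital per effective worker breaks even when investment replaces (n + g + δ)·k; here n + g + δ = 0.082.
Golden rule sets MPK = n+g+δ: 0.33·k^(0.33−1) = 0.082, so k_gold = (0.33/0.082)^(1/0.67) ≈ 7.9898.
y_gold = 7.9898^0.33 ≈ 1.9854.
c_gold = y_gold − (n+g+δ)·k_gold = 1.9854 − 0.082·7.9898 ≈ 1.3302.

c_gold ≈ 1.3302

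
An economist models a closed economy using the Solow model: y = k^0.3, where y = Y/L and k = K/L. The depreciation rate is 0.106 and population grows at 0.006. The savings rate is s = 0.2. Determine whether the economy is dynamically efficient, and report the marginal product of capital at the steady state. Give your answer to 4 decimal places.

Capital per worker breaks even when investment replaces (n + δ)·k; here n + δ = 0.112.
Steady-state k*: s·k^0.3 = 0.112·k gives k* = (0.2/0.112)^(1/0.7) ≈ 2.2895.
MPK = 0.3·2.2895^(-0.7) ≈ 0.1680.
MPK > n+δ = 0.112, so the economy is dynamically efficient (under-saving).

dynamically efficient; MPK ≈ 0.1680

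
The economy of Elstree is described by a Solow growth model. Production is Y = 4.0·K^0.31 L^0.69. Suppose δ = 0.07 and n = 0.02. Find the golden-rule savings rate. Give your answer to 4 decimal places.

Capital per worker breaks even when investment replaces (n + δ)·k; here n + δ = 0.09.
At the golden rule MPK = n+δ, and in any Cobb-Douglas steady state s = (n+δ)·k/y = MPK·k/y = capital's share 0.31.

s_gold = 0.3100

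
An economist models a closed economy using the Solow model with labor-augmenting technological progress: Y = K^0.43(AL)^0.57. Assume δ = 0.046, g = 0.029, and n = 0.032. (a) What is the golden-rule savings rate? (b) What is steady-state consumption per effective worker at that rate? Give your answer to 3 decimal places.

(a) s_gold = 0.430; (b) c_gold ≈ 1.628

Capital per effective worker breaks even when investment replaces (n + g + δ)·k; here n + g + δ = 0.107.
For Cobb-Douglas, s_gold equals capital's share: s_gold = 0.43.
Golden rule sets MPK = n+g+δ: 0.43·k^(0.43−1) = 0.107, so k_gold = (0.43/0.107)^(1/0.57) ≈ 11.4762.
y_gold = 11.4762^0.43 ≈ 2.8557; c_gold = (1−0.43)·y_gold ≈ 1.6278.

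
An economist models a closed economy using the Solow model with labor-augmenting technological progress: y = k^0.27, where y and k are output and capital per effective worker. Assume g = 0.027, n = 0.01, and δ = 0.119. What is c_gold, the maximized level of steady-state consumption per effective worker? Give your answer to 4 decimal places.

c_gold ≈ 0.8942

Capital per effective worker breaks even when investment replaces (n + g + δ)·k; here n + g + δ = 0.156.
Golden rule sets MPK = n+g+δ: 0.27·k^(0.27−1) = 0.156, so k_gold = (0.27/0.156)^(1/0.73) ≈ 2.1201.
y_gold = 2.1201^0.27 ≈ 1.2249.
c_gold = y_gold − (n+g+δ)·k_gold = 1.2249 − 0.156·2.1201 ≈ 0.8942.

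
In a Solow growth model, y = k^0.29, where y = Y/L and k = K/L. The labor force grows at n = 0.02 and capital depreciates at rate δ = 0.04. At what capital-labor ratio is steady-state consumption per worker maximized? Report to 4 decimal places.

Capital per worker breaks even when investment replaces (n + δ)·k; here n + δ = 0.06.
Maximizing c = f(k) − (n+δ)·k gives f'(k) = n+δ, i.e. 0.29·k^(0.29−1) = 0.06, so k_gold = (0.29/0.06)^(1/0.71) ≈ 9.1987.

k_gold ≈ 9.1987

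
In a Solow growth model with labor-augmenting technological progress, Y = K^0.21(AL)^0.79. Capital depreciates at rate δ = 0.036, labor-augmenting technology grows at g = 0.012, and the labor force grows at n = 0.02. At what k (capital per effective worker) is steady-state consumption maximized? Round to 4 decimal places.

Capital per effective worker breaks even when investment replaces (n + g + δ)·k; here n + g + δ = 0.068.
Golden rule sets MPK = n+g+δ: 0.21·k^(0.21−1) = 0.068, so k_gold = (0.21/0.068)^(1/0.79) ≈ 4.1676.

k_gold ≈ 4.1676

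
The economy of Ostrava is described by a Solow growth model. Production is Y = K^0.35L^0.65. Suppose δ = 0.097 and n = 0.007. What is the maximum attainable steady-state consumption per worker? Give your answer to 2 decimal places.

The effective depreciation rate is n + δ = 0.007 + 0.097 = 0.104.
Maximizing c = f(k) − (n+δ)·k gives f'(k) = n+δ, i.e. 0.35·k^(0.35−1) = 0.104, so k_gold = (0.35/0.104)^(1/0.65) ≈ 6.4688.
y_gold = 6.4688^0.35 ≈ 1.9222.
c_gold = y_gold − (n+δ)·k_gold = 1.9222 − 0.104·6.4688 ≈ 1.2494.

c_gold ≈ 1.25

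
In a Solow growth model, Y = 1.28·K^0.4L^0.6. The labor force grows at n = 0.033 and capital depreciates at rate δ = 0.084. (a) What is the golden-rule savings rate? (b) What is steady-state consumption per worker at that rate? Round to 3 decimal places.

(a) s_gold = 0.400; (b) c_gold ≈ 2.055

The effective depreciation rate is n + δ = 0.033 + 0.084 = 0.117.
For Cobb-Douglas, s_gold equals capital's share: s_gold = 0.4.
Maximizing c = f(k) − (n+δ)·k gives f'(k) = n+δ, i.e. 0.4·1.28·k^(0.4−1) = 0.117, so k_gold = (0.4·1.28/0.117)^(1/0.6) ≈ 11.7078.
y_gold = 1.28·11.7078^0.4 ≈ 3.4245; c_gold = (1−0.4)·y_gold ≈ 2.0547.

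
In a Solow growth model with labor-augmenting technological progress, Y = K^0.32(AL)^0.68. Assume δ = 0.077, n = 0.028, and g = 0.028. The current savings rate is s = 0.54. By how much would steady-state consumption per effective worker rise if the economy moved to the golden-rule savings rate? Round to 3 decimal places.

n + g + δ = 0.028 + 0.028 + 0.077 = 0.133.
Current steady state (s = 0.54): k* = (0.54/0.133)^(1/0.68) ≈ 7.8508, y* = 7.8508^0.32 ≈ 1.9336, c* = (1−0.54)·1.9336 ≈ 0.8895.
At the golden rule the marginal product of capital equals n+g+δ: 0.32·k^(0.32−1) = 0.133. Solving, k_gold = (0.32/0.133)^(1/0.68) ≈ 3.6369.
y_gold = 3.6369^0.32 ≈ 1.5116, c_gold = y_gold − 0.133·k_gold ≈ 1.0279.
Gain: Δc = 1.0279 − 0.8895 ≈ 0.1384.

Δc ≈ 0.138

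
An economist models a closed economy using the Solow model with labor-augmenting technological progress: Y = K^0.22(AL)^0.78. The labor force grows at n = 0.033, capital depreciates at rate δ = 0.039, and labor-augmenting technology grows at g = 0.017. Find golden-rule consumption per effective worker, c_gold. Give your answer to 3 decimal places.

Capital per effective worker breaks even when investment replaces (n + g + δ)·k; here n + g + δ = 0.089.
At the golden rule the marginal product of capital equals n+g+δ: 0.22·k^(0.22−1) = 0.089. Solving, k_gold = (0.22/0.089)^(1/0.78) ≈ 3.1907.
y_gold = 3.1907^0.22 ≈ 1.2908.
c_gold = y_gold − (n+g+δ)·k_gold = 1.2908 − 0.089·3.1907 ≈ 1.0068.

c_gold ≈ 1.007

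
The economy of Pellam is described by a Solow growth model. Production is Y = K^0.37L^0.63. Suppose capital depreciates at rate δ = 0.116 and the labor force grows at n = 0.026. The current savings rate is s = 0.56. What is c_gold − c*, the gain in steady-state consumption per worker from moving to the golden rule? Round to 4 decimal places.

Capital per worker breaks even when investment replaces (n + δ)·k; here n + δ = 0.142.
Current steady state (s = 0.56): k* = (0.56/0.142)^(1/0.63) ≈ 8.8282, y* = 8.8282^0.37 ≈ 2.2386, c* = (1−0.56)·2.2386 ≈ 0.9850.
Golden rule sets MPK = n+δ: 0.37·k^(0.37−1) = 0.142, so k_gold = (0.37/0.142)^(1/0.63) ≈ 4.5728.
y_gold = 4.5728^0.37 ≈ 1.7550, c_gold = y_gold − 0.142·k_gold ≈ 1.1056.
Gain: Δc = 1.1056 − 0.9850 ≈ 0.1206.

Δc ≈ 0.1206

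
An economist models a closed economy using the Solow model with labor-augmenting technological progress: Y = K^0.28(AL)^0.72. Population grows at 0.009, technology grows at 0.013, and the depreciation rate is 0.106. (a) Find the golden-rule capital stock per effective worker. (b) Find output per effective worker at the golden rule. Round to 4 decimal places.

n + g + δ = 0.009 + 0.013 + 0.106 = 0.128.
Maximizing c = f(k) − (n+g+δ)·k gives f'(k) = n+g+δ, i.e. 0.28·k^(0.28−1) = 0.128, so k_gold = (0.28/0.128)^(1/0.72) ≈ 2.9659.
y_gold = 2.9659^0.28 ≈ 1.3558.

(a) k_gold ≈ 2.9659; (b) y_gold ≈ 1.3558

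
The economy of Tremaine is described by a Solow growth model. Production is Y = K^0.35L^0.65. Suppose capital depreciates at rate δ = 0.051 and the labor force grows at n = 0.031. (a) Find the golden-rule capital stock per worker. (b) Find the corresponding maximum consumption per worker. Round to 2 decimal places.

Break-even investment rate: n + δ = 0.031 + 0.051 = 0.082.
Maximizing c = f(k) − (n+δ)·k gives f'(k) = n+δ, i.e. 0.35·k^(0.35−1) = 0.082, so k_gold = (0.35/0.082)^(1/0.65) ≈ 9.3244.
y_gold = 9.3244^0.35 ≈ 2.1846; c_gold = y_gold − 0.082·k_gold ≈ 1.4200.

(a) k_gold ≈ 9.32; (b) c_gold ≈ 1.42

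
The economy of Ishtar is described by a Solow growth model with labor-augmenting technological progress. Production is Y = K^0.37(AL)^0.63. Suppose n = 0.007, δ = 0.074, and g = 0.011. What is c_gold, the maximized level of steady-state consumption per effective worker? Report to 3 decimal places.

Break-even investment rate: n + g + δ = 0.007 + 0.011 + 0.074 = 0.092.
Maximizing c = f(k) − (n+g+δ)·k gives f'(k) = n+g+δ, i.e. 0.37·k^(0.37−1) = 0.092, so k_gold = (0.37/0.092)^(1/0.63) ≈ 9.1072.
y_gold = 9.1072^0.37 ≈ 2.2645.
c_gold = y_gold − (n+g+δ)·k_gold = 2.2645 − 0.092·9.1072 ≈ 1.4266.

c_gold ≈ 1.427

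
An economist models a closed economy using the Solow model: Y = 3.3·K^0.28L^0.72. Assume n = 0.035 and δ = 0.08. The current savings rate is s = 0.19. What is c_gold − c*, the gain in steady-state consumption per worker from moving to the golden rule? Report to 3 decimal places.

Δc ≈ 0.174

Capital per worker breaks even when investment replaces (n + δ)·k; here n + δ = 0.115.
Current steady state (s = 0.19): k* = (0.19·3.3/0.115)^(1/0.72) ≈ 10.5442, y* = 3.3·10.5442^0.28 ≈ 6.3820, c* = (1−0.19)·6.3820 ≈ 5.1694.
Golden rule sets MPK = n+δ: 0.28·3.3·k^(0.28−1) = 0.115, so k_gold = (0.28·3.3/0.115)^(1/0.72) ≈ 18.0679.
y_gold = 3.3·18.0679^0.28 ≈ 7.4208, c_gold = y_gold − 0.115·k_gold ≈ 5.3429.
Gain: Δc = 5.3429 − 5.1694 ≈ 0.1735.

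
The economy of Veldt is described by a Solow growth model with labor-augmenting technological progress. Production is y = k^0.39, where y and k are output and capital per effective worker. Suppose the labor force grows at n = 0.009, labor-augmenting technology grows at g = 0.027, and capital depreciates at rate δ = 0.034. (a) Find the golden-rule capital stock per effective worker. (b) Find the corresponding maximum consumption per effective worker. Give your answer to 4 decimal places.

The effective depreciation rate is n + g + δ = 0.009 + 0.027 + 0.034 = 0.07.
At the golden rule the marginal product of capital equals n+g+δ: 0.39·k^(0.39−1) = 0.07. Solving, k_gold = (0.39/0.07)^(1/0.61) ≈ 16.7069.
y_gold = 16.7069^0.39 ≈ 2.9987; c_gold = y_gold − 0.07·k_gold ≈ 1.8292.

(a) k_gold ≈ 16.7069; (b) c_gold ≈ 1.8292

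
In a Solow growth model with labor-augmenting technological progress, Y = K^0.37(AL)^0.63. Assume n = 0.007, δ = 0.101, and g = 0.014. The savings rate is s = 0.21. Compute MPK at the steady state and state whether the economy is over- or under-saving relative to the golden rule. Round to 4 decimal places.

under-saving; MPK ≈ 0.2150

Capital per effective worker breaks even when investment replaces (n + g + δ)·k; here n + g + δ = 0.122.
Steady-state k*: s·k^0.37 = 0.122·k gives k* = (0.21/0.122)^(1/0.63) ≈ 2.3680.
MPK = 0.37·2.3680^(-0.63) ≈ 0.2150.
MPK > n+g+δ = 0.122, so the economy is dynamically efficient (under-saving).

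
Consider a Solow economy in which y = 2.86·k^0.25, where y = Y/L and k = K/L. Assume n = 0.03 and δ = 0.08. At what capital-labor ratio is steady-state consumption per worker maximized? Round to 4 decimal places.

The effective depreciation rate is n + δ = 0.03 + 0.08 = 0.11.
Golden rule sets MPK = n+δ: 0.25·2.86·k^(0.25−1) = 0.11, so k_gold = (0.25·2.86/0.11)^(1/0.75) ≈ 12.1307.

k_gold ≈ 12.1307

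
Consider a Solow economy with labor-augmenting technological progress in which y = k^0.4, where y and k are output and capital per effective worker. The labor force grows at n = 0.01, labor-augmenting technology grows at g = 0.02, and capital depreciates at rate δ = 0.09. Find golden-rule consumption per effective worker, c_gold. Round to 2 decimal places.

Break-even investment rate: n + g + δ = 0.01 + 0.02 + 0.09 = 0.12.
At the golden rule the marginal product of capital equals n+g+δ: 0.4·k^(0.4−1) = 0.12. Solving, k_gold = (0.4/0.12)^(1/0.6) ≈ 7.4381.
y_gold = 7.4381^0.4 ≈ 2.2314.
c_gold = y_gold − (n+g+δ)·k_gold = 2.2314 − 0.12·7.4381 ≈ 1.3389.

c_gold ≈ 1.34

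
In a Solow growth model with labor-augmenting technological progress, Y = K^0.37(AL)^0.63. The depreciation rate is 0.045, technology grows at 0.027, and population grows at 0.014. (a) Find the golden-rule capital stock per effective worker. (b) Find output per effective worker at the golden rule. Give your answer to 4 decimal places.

n + g + δ = 0.014 + 0.027 + 0.045 = 0.086.
At the golden rule the marginal product of capital equals n+g+δ: 0.37·k^(0.37−1) = 0.086. Solving, k_gold = (0.37/0.086)^(1/0.63) ≈ 10.1363.
y_gold = 10.1363^0.37 ≈ 2.3560.

(a) k_gold ≈ 10.1363; (b) y_gold ≈ 2.3560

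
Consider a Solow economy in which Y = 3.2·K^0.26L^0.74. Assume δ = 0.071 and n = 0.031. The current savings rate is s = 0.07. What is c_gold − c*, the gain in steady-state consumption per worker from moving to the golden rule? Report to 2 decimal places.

Δc ≈ 1.03

Break-even investment rate: n + δ = 0.031 + 0.071 = 0.102.
Current steady state (s = 0.07): k* = (0.07·3.2/0.102)^(1/0.74) ≈ 2.8953, y* = 3.2·2.8953^0.26 ≈ 4.2188, c* = (1−0.07)·4.2188 ≈ 3.9235.
Setting f'(k) = n+δ gives 0.26·3.2·k^(0.26−1) = 0.102, hence k_gold = (0.26·3.2/0.102)^(1/0.74) ≈ 17.0525.
y_gold = 3.2·17.0525^0.26 ≈ 6.6898, c_gold = y_gold − 0.102·k_gold ≈ 4.9505.
Gain: Δc = 4.9505 − 3.9235 ≈ 1.0270.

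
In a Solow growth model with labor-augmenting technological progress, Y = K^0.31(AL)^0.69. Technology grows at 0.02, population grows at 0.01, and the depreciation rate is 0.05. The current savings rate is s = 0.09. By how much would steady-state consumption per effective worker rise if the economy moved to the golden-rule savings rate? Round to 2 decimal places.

Break-even investment rate: n + g + δ = 0.01 + 0.02 + 0.05 = 0.08.
Current steady state (s = 0.09): k* = (0.09/0.08)^(1/0.69) ≈ 1.1861, y* = 1.1861^0.31 ≈ 1.0543, c* = (1−0.09)·1.0543 ≈ 0.9595.
At the golden rule the marginal product of capital equals n+g+δ: 0.31·k^(0.31−1) = 0.08. Solving, k_gold = (0.31/0.08)^(1/0.69) ≈ 7.1214.
y_gold = 7.1214^0.31 ≈ 1.8378, c_gold = y_gold − 0.08·k_gold ≈ 1.2681.
Gain: Δc = 1.2681 − 0.9595 ≈ 0.3086.

Δc ≈ 0.31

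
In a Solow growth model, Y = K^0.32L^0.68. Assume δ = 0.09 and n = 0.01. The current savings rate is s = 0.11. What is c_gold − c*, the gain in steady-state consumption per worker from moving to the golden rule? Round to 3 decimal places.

Δc ≈ 0.245

Break-even investment rate: n + δ = 0.01 + 0.09 = 0.1.
Current steady state (s = 0.11): k* = (0.11/0.1)^(1/0.68) ≈ 1.1505, y* = 1.1505^0.32 ≈ 1.0459, c* = (1−0.11)·1.0459 ≈ 0.9308.
Setting f'(k) = n+δ gives 0.32·k^(0.32−1) = 0.1, hence k_gold = (0.32/0.1)^(1/0.68) ≈ 5.5318.
y_gold = 5.5318^0.32 ≈ 1.7287, c_gold = y_gold − 0.1·k_gold ≈ 1.1755.
Gain: Δc = 1.1755 − 0.9308 ≈ 0.2447.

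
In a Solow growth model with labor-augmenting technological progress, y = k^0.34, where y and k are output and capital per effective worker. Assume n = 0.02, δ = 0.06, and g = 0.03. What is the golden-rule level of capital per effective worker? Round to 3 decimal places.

k_gold ≈ 5.528

Capital per effective worker breaks even when investment replaces (n + g + δ)·k; here n + g + δ = 0.11.
Maximizing c = f(k) − (n+g+δ)·k gives f'(k) = n+g+δ, i.e. 0.34·k^(0.34−1) = 0.11, so k_gold = (0.34/0.11)^(1/0.66) ≈ 5.5278.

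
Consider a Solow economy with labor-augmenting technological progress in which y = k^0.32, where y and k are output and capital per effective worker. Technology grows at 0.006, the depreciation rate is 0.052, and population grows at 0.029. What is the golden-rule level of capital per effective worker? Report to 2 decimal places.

The effective depreciation rate is n + g + δ = 0.029 + 0.006 + 0.052 = 0.087.
Golden rule sets MPK = n+g+δ: 0.32·k^(0.32−1) = 0.087, so k_gold = (0.32/0.087)^(1/0.68) ≈ 6.7891.

k_gold ≈ 6.79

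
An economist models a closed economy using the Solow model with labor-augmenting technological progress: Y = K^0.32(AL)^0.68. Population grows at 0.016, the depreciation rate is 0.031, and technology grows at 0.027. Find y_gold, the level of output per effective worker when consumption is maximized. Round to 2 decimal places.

Break-even investment rate: n + g + δ = 0.016 + 0.027 + 0.031 = 0.074.
Golden rule sets MPK = n+g+δ: 0.32·k^(0.32−1) = 0.074, so k_gold = (0.32/0.074)^(1/0.68) ≈ 8.6134.
Output: y_gold = k_gold^0.32 = 8.6134^0.32 ≈ 1.9918.

y_gold ≈ 1.99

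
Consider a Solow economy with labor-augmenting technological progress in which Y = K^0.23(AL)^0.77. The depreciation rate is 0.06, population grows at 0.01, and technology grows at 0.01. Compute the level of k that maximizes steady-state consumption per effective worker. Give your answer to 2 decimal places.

Capital per effective worker breaks even when investment replaces (n + g + δ)·k; here n + g + δ = 0.08.
Golden rule sets MPK = n+g+δ: 0.23·k^(0.23−1) = 0.08, so k_gold = (0.23/0.08)^(1/0.77) ≈ 3.9412.

k_gold ≈ 3.94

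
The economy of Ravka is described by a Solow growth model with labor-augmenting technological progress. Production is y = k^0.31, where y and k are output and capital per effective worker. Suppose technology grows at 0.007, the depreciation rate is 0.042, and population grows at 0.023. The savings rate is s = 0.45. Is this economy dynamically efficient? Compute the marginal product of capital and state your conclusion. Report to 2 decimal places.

The effective depreciation rate is n + g + δ = 0.023 + 0.007 + 0.042 = 0.072.
Steady-state k*: s·k^0.31 = 0.072·k gives k* = (0.45/0.072)^(1/0.69) ≈ 14.2380.
MPK = 0.31·14.2380^(-0.69) ≈ 0.0496.
MPK < n+g+δ = 0.072, so the economy is dynamically inefficient (over-saving).

dynamically inefficient; MPK ≈ 0.05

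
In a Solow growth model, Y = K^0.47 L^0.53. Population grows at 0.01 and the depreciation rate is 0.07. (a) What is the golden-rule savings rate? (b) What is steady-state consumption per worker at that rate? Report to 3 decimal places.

The effective depreciation rate is n + δ = 0.01 + 0.07 = 0.08.
For Cobb-Douglas, s_gold equals capital's share: s_gold = 0.47.
Maximizing c = f(k) − (n+δ)·k gives f'(k) = n+δ, i.e. 0.47·k^(0.47−1) = 0.08, so k_gold = (0.47/0.08)^(1/0.53) ≈ 28.2461.
y_gold = 28.2461^0.47 ≈ 4.8078; c_gold = (1−0.47)·y_gold ≈ 2.5482.

(a) s_gold = 0.470; (b) c_gold ≈ 2.548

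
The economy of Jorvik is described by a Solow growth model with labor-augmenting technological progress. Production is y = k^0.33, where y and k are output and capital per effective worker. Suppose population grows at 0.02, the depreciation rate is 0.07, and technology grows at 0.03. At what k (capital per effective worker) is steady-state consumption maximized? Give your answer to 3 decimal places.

k_gold ≈ 4.526

n + g + δ = 0.02 + 0.03 + 0.07 = 0.12.
Setting f'(k) = n+g+δ gives 0.33·k^(0.33−1) = 0.12, hence k_gold = (0.33/0.12)^(1/0.67) ≈ 4.5261.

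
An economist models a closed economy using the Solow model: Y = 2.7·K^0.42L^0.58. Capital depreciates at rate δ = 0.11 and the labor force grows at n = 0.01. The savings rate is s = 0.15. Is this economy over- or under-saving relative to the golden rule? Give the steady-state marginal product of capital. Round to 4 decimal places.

n + δ = 0.01 + 0.11 = 0.12.
Steady-state k*: s·A·k^0.42 = 0.12·k gives k* = (0.15·2.7/0.12)^(1/0.58) ≈ 8.1436.
MPK = 0.42·2.7·8.1436^(-0.58) ≈ 0.3360.
MPK > n+δ = 0.12, so the economy is dynamically efficient (under-saving).

under-saving; MPK ≈ 0.3360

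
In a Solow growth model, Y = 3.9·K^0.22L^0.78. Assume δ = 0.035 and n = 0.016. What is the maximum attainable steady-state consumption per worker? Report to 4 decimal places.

c_gold ≈ 6.7442

Break-even investment rate: n + δ = 0.016 + 0.035 = 0.051.
Golden rule sets MPK = n+δ: 0.22·3.9·k^(0.22−1) = 0.051, so k_gold = (0.22·3.9/0.051)^(1/0.78) ≈ 37.2983.
y_gold = 3.9·37.2983^0.22 ≈ 8.6464.
c_gold = y_gold − (n+δ)·k_gold = 8.6464 − 0.051·37.2983 ≈ 6.7442.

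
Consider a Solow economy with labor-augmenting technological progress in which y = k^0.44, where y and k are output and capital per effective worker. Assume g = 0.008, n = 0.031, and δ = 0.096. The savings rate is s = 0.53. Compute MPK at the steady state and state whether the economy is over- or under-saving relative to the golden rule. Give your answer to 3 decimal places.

over-saving; MPK ≈ 0.112

Capital per effective worker breaks even when investment replaces (n + g + δ)·k; here n + g + δ = 0.135.
Steady-state k*: s·k^0.44 = 0.135·k gives k* = (0.53/0.135)^(1/0.56) ≈ 11.4977.
MPK = 0.44·11.4977^(-0.56) ≈ 0.1121.
MPK < n+g+δ = 0.135, so the economy is dynamically inefficient (over-saving).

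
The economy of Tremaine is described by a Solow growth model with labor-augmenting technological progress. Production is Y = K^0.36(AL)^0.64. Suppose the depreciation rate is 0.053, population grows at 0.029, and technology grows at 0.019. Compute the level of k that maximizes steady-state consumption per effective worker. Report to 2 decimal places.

k_gold ≈ 7.29

Break-even investment rate: n + g + δ = 0.029 + 0.019 + 0.053 = 0.101.
Maximizing c = f(k) − (n+g+δ)·k gives f'(k) = n+g+δ, i.e. 0.36·k^(0.36−1) = 0.101, so k_gold = (0.36/0.101)^(1/0.64) ≈ 7.2857.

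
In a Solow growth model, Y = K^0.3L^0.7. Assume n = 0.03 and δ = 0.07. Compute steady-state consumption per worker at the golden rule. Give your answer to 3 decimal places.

c_gold ≈ 1.121

The effective depreciation rate is n + δ = 0.03 + 0.07 = 0.1.
Maximizing c = f(k) − (n+δ)·k gives f'(k) = n+δ, i.e. 0.3·k^(0.3−1) = 0.1, so k_gold = (0.3/0.1)^(1/0.7) ≈ 4.8040.
y_gold = 4.8040^0.3 ≈ 1.6013.
c_gold = y_gold − (n+δ)·k_gold = 1.6013 − 0.1·4.8040 ≈ 1.1209.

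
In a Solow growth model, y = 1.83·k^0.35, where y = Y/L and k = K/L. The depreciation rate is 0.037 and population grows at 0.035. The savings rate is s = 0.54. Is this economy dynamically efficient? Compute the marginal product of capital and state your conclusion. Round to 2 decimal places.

dynamically inefficient; MPK ≈ 0.05

The effective depreciation rate is n + δ = 0.035 + 0.037 = 0.072.
Steady-state k*: s·A·k^0.35 = 0.072·k gives k* = (0.54·1.83/0.072)^(1/0.65) ≈ 56.2366.
MPK = 0.35·1.83·56.2366^(-0.65) ≈ 0.0467.
MPK < n+δ = 0.072, so the economy is dynamically inefficient (over-saving).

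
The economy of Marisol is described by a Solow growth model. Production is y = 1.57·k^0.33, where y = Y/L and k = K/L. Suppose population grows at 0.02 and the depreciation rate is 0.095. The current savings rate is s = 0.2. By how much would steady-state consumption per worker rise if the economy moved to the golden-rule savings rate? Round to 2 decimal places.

n + δ = 0.02 + 0.095 = 0.115.
Current steady state (s = 0.2): k* = (0.2·1.57/0.115)^(1/0.67) ≈ 4.4781, y* = 1.57·4.4781^0.33 ≈ 2.5749, c* = (1−0.2)·2.5749 ≈ 2.0599.
Maximizing c = f(k) − (n+δ)·k gives f'(k) = n+δ, i.e. 0.33·1.57·k^(0.33−1) = 0.115, so k_gold = (0.33·1.57/0.115)^(1/0.67) ≈ 9.4557.
y_gold = 1.57·9.4557^0.33 ≈ 3.2952, c_gold = y_gold − 0.115·k_gold ≈ 2.2078.
Gain: Δc = 2.2078 − 2.0599 ≈ 0.1479.

Δc ≈ 0.15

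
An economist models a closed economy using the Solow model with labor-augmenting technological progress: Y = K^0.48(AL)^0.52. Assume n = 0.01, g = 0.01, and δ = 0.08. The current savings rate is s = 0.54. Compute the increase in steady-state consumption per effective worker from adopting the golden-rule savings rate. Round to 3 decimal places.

Δc ≈ 0.030

Break-even investment rate: n + g + δ = 0.01 + 0.01 + 0.08 = 0.1.
Current steady state (s = 0.54): k* = (0.54/0.1)^(1/0.52) ≈ 25.6124, y* = 25.6124^0.48 ≈ 4.7430, c* = (1−0.54)·4.7430 ≈ 2.1818.
Golden rule sets MPK = n+g+δ: 0.48·k^(0.48−1) = 0.1, so k_gold = (0.48/0.1)^(1/0.52) ≈ 20.4211.
y_gold = 20.4211^0.48 ≈ 4.2544, c_gold = y_gold − 0.1·k_gold ≈ 2.2123.
Gain: Δc = 2.2123 − 2.1818 ≈ 0.0305.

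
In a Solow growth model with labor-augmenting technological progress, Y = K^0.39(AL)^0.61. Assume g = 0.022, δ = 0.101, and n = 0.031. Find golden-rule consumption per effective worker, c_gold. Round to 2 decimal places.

n + g + δ = 0.031 + 0.022 + 0.101 = 0.154.
Maximizing c = f(k) − (n+g+δ)·k gives f'(k) = n+g+δ, i.e. 0.39·k^(0.39−1) = 0.154, so k_gold = (0.39/0.154)^(1/0.61) ≈ 4.5872.
y_gold = 4.5872^0.39 ≈ 1.8114.
c_gold = y_gold − (n+g+δ)·k_gold = 1.8114 − 0.154·4.5872 ≈ 1.1049.

c_gold ≈ 1.10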